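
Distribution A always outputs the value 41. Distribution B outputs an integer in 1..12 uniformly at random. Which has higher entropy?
B

A is deterministic, so H(A) = 0. B is uniform over 12 outcomes, so H(B) = log₂(12) = 3.585 bits. Any distribution with genuine randomness has higher entropy than a deterministic one.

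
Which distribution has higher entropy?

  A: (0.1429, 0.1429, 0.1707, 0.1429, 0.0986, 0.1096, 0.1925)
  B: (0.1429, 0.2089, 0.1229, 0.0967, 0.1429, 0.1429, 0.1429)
A

Both distributions are close to uniform, making this a harder comparison.

H(A) = 2.7753 bits
H(B) = 2.7738 bits

The distribution closer to uniform has higher entropy.
Answer: A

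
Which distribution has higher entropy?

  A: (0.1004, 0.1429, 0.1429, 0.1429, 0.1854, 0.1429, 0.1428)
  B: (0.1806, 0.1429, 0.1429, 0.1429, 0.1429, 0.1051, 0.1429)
B

Both distributions are close to uniform, making this a harder comparison.

H(A) = 2.7888 bits
H(B) = 2.7928 bits

The distribution closer to uniform has higher entropy.
Answer: B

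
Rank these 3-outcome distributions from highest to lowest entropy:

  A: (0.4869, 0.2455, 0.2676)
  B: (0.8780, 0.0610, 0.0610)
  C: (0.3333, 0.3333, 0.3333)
C > A > B

Key insight: Entropy is maximized by uniform distributions and minimized by concentrated distributions.

- Uniform distributions have maximum entropy log₂(3) = 1.5850 bits
- The more "peaked" or concentrated a distribution, the lower its entropy

Entropies:
  H(A) = 1.5119 bits
  H(B) = 0.6571 bits
  H(C) = 1.5850 bits

Ranking: C > A > B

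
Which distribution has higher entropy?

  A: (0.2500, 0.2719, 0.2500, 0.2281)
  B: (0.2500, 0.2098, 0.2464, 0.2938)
A

Both distributions are close to uniform, making this a harder comparison.

H(A) = 1.9972 bits
H(B) = 1.9898 bits

The distribution closer to uniform has higher entropy.
Answer: A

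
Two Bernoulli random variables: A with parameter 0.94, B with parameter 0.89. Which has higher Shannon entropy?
B

For binary distributions, entropy is maximized at p=0.5 and decreases as p moves toward 0 or 1.

H(A) = H(0.94) = 0.3274 bits
H(B) = H(0.89) = 0.4999 bits

Distribution B (p=0.89) is closer to uniform (p=0.5), so it has higher entropy.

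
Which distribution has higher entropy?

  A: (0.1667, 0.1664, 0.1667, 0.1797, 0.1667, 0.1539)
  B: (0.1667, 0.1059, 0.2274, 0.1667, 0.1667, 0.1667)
A

Both distributions are close to uniform, making this a harder comparison.

H(A) = 2.5835 bits
H(B) = 2.5523 bits

The distribution closer to uniform has higher entropy.
Answer: A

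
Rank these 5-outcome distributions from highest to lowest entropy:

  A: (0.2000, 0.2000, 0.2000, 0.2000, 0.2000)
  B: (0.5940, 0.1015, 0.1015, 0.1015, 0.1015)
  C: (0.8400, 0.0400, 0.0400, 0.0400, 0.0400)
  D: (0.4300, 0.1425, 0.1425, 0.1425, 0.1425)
A > D > B > C

Key insight: Entropy is maximized by uniform distributions and minimized by concentrated distributions.

Entropies:
  H(A) = 2.3219 bits
  H(B) = 1.7864 bits
  H(C) = 0.9543 bits
  H(D) = 2.1258 bits

Ranking: A > D > B > C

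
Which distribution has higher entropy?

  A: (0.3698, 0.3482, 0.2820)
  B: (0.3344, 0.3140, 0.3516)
B

Both distributions are close to uniform, making this a harder comparison.

H(A) = 1.5757 bits
H(B) = 1.5834 bits

The distribution closer to uniform has higher entropy.
Answer: B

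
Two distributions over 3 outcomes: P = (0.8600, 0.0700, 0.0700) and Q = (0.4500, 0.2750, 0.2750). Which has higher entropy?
Q

P is highly concentrated on one outcome (86%), making it nearly deterministic. Q spreads its mass more evenly (max 45%). The more spread-out distribution has higher entropy: H(P) ≈ 0.724 bits, H(Q) ≈ 1.543 bits.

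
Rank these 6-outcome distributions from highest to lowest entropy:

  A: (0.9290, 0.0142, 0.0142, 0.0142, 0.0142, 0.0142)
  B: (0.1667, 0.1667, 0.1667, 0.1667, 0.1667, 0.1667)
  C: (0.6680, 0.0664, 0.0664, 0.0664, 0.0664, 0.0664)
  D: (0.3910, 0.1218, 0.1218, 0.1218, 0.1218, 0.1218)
B > D > C > A

Key insight: Entropy is maximized by uniform distributions and minimized by concentrated distributions.

Entropies:
  H(A) = 0.5345 bits
  H(B) = 2.5850 bits
  H(C) = 1.6878 bits
  H(D) = 2.3795 bits

Ranking: B > D > C > A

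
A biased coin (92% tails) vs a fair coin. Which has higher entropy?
Fair coin

The fair coin is uniform (p=0.5), maximizing binary entropy at 1 bit. The biased coin has H(0.92) ≈ 0.402 bits — its outcome is more predictable, so its entropy is lower.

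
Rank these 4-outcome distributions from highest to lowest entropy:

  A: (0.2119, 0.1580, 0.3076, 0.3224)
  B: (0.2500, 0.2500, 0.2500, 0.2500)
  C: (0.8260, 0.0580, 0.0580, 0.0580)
B > A > C

Key insight: Entropy is maximized by uniform distributions and minimized by concentrated distributions.

- Uniform distributions have maximum entropy log₂(4) = 2.0000 bits
- The more "peaked" or concentrated a distribution, the lower its entropy

Entropies:
  H(A) = 1.9447 bits
  H(B) = 2.0000 bits
  H(C) = 0.9426 bits

Ranking: B > A > C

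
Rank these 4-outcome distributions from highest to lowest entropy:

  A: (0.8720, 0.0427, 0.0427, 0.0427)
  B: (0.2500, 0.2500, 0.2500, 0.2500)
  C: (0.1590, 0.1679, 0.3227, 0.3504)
B > C > A

Key insight: Entropy is maximized by uniform distributions and minimized by concentrated distributions.

- Uniform distributions have maximum entropy log₂(4) = 2.0000 bits
- The more "peaked" or concentrated a distribution, the lower its entropy

Entropies:
  H(A) = 0.7548 bits
  H(B) = 2.0000 bits
  H(C) = 1.9107 bits

Ranking: B > C > A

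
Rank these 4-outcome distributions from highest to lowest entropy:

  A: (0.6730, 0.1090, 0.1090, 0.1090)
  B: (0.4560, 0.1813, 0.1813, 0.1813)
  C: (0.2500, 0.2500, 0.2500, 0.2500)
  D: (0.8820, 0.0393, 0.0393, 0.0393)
C > B > A > D

Key insight: Entropy is maximized by uniform distributions and minimized by concentrated distributions.

Entropies:
  H(A) = 1.4301 bits
  H(B) = 1.8566 bits
  H(C) = 2.0000 bits
  H(D) = 0.7106 bits

Ranking: C > B > A > D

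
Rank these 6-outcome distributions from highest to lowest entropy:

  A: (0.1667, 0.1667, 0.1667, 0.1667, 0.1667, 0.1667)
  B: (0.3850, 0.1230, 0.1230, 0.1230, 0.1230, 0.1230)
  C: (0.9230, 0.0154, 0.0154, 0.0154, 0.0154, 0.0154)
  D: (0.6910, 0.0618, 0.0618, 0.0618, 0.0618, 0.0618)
A > B > D > C

Key insight: Entropy is maximized by uniform distributions and minimized by concentrated distributions.

Entropies:
  H(A) = 2.5850 bits
  H(B) = 2.3895 bits
  H(C) = 0.5703 bits
  H(D) = 1.6095 bits

Ranking: A > B > D > C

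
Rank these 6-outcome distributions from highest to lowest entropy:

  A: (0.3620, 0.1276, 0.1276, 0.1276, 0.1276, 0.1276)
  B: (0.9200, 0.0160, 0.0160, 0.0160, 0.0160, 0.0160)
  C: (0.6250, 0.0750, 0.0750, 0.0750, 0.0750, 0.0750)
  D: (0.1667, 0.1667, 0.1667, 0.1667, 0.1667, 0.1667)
D > A > C > B

Key insight: Entropy is maximized by uniform distributions and minimized by concentrated distributions.

Entropies:
  H(A) = 2.4257 bits
  H(B) = 0.5879 bits
  H(C) = 1.8252 bits
  H(D) = 2.5850 bits

Ranking: D > A > C > B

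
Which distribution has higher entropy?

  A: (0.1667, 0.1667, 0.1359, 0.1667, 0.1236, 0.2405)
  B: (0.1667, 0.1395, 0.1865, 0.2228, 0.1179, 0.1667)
B

Both distributions are close to uniform, making this a harder comparison.

H(A) = 2.5510 bits
H(B) = 2.5562 bits

The distribution closer to uniform has higher entropy.
Answer: B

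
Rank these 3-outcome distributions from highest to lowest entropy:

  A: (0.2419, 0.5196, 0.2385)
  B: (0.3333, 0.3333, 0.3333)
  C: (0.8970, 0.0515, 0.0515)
B > A > C

Key insight: Entropy is maximized by uniform distributions and minimized by concentrated distributions.

- Uniform distributions have maximum entropy log₂(3) = 1.5850 bits
- The more "peaked" or concentrated a distribution, the lower its entropy

Entropies:
  H(A) = 1.4792 bits
  H(B) = 1.5850 bits
  H(C) = 0.5814 bits

Ranking: B > A > C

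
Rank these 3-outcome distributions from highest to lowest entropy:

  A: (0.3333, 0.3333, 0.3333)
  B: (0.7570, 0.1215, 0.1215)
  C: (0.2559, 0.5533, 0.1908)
A > C > B

Key insight: Entropy is maximized by uniform distributions and minimized by concentrated distributions.

- Uniform distributions have maximum entropy log₂(3) = 1.5850 bits
- The more "peaked" or concentrated a distribution, the lower its entropy

Entropies:
  H(A) = 1.5850 bits
  H(B) = 1.0430 bits
  H(C) = 1.4316 bits

Ranking: A > C > B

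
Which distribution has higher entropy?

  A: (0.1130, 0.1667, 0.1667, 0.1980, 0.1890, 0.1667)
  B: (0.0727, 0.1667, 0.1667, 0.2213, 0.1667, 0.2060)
A

Both distributions are close to uniform, making this a harder comparison.

H(A) = 2.5648 bits
H(B) = 2.5184 bits

The distribution closer to uniform has higher entropy.
Answer: A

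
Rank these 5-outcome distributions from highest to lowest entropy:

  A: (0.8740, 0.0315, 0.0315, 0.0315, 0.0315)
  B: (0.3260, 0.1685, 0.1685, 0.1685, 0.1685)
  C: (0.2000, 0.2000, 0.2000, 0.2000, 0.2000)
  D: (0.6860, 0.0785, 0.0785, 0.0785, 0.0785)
C > B > D > A

Key insight: Entropy is maximized by uniform distributions and minimized by concentrated distributions.

Entropies:
  H(A) = 0.7984 bits
  H(B) = 2.2588 bits
  H(C) = 2.3219 bits
  H(D) = 1.5257 bits

Ranking: C > B > D > A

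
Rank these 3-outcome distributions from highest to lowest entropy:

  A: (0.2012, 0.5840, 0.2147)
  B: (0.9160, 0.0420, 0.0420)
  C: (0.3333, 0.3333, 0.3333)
C > A > B

Key insight: Entropy is maximized by uniform distributions and minimized by concentrated distributions.

- Uniform distributions have maximum entropy log₂(3) = 1.5850 bits
- The more "peaked" or concentrated a distribution, the lower its entropy

Entropies:
  H(A) = 1.3952 bits
  H(B) = 0.5001 bits
  H(C) = 1.5850 bits

Ranking: C > A > B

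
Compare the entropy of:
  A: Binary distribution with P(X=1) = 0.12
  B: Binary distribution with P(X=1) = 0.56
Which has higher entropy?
B

For binary distributions, entropy is maximized at p=0.5 and decreases as p moves toward 0 or 1.

H(A) = H(0.12) = 0.5294 bits
H(B) = H(0.56) = 0.9896 bits

Distribution B (p=0.56) is closer to uniform (p=0.5), so it has higher entropy.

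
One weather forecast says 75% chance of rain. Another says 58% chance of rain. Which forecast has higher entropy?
58% forecast

Treat each forecast as a Bernoulli distribution. Binary entropy is maximized at p=0.5 and falls off symmetrically toward 0 or 1. The 58% forecast is closer to 50%, so it is more uncertain. H(75%) ≈ 0.811 bits, H(58%) ≈ 0.981 bits.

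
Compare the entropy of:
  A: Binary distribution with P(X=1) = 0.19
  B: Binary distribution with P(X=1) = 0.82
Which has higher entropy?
A

For binary distributions, entropy is maximized at p=0.5 and decreases as p moves toward 0 or 1.

H(A) = H(0.19) = 0.7015 bits
H(B) = H(0.82) = 0.6801 bits

Distribution A (p=0.19) is closer to uniform (p=0.5), so it has higher entropy.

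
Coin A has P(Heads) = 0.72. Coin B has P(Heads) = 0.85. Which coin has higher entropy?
A

For binary distributions, entropy is maximized at p=0.5 and decreases as p moves toward 0 or 1.

H(A) = H(0.72) = 0.8555 bits
H(B) = H(0.85) = 0.6098 bits

Distribution A (p=0.72) is closer to uniform (p=0.5), so it has higher entropy.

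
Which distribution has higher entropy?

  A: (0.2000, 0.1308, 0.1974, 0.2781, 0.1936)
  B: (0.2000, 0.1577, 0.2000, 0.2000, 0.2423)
B

Both distributions are close to uniform, making this a harder comparison.

H(A) = 2.2825 bits
H(B) = 2.3089 bits

The distribution closer to uniform has higher entropy.
Answer: B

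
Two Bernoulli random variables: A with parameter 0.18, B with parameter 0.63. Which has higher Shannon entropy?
B

For binary distributions, entropy is maximized at p=0.5 and decreases as p moves toward 0 or 1.

H(A) = H(0.18) = 0.6801 bits
H(B) = H(0.63) = 0.9507 bits

Distribution B (p=0.63) is closer to uniform (p=0.5), so it has higher entropy.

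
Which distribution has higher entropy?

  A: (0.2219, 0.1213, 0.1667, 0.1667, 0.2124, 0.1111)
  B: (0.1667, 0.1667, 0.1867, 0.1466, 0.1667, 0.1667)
B

Both distributions are close to uniform, making this a harder comparison.

H(A) = 2.5397 bits
H(B) = 2.5815 bits

The distribution closer to uniform has higher entropy.
Answer: B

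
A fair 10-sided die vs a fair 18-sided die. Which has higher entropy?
18-sided die

Both are uniform distributions; for uniform over n outcomes, H = log₂(n). H(10-sided) = log₂(10) = 3.322 bits and H(18-sided) = log₂(18) = 4.170 bits. More outcomes in a uniform distribution means higher entropy.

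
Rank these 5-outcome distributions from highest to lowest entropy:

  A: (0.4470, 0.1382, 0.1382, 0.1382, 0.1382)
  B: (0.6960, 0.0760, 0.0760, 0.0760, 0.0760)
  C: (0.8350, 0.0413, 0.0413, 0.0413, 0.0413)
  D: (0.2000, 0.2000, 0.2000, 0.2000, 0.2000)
D > A > B > C

Key insight: Entropy is maximized by uniform distributions and minimized by concentrated distributions.

Entropies:
  H(A) = 2.0979 bits
  H(B) = 1.4941 bits
  H(C) = 0.9761 bits
  H(D) = 2.3219 bits

Ranking: D > A > B > C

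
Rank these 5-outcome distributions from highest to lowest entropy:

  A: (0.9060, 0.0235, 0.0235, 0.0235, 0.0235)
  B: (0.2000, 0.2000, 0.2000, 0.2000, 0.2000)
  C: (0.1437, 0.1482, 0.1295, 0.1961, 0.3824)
B > C > A

Key insight: Entropy is maximized by uniform distributions and minimized by concentrated distributions.

- Uniform distributions have maximum entropy log₂(5) = 2.3219 bits
- The more "peaked" or concentrated a distribution, the lower its entropy

Entropies:
  H(A) = 0.6377 bits
  H(B) = 2.3219 bits
  H(C) = 2.1836 bits

Ranking: B > C > A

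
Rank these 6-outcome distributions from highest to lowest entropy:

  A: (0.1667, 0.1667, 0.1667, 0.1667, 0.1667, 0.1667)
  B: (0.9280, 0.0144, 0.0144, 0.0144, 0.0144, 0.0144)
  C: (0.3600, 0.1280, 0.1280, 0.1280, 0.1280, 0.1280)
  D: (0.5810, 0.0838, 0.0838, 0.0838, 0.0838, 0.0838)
A > C > D > B

Key insight: Entropy is maximized by uniform distributions and minimized by concentrated distributions.

Entropies:
  H(A) = 2.5850 bits
  H(B) = 0.5405 bits
  H(C) = 2.4287 bits
  H(D) = 1.9539 bits

Ranking: A > C > D > B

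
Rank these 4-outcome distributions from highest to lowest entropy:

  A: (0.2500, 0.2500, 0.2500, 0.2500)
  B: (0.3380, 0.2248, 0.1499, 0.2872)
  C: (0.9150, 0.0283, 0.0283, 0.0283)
A > B > C

Key insight: Entropy is maximized by uniform distributions and minimized by concentrated distributions.

- Uniform distributions have maximum entropy log₂(4) = 2.0000 bits
- The more "peaked" or concentrated a distribution, the lower its entropy

Entropies:
  H(A) = 2.0000 bits
  H(B) = 1.9404 bits
  H(C) = 0.5543 bits

Ranking: A > B > C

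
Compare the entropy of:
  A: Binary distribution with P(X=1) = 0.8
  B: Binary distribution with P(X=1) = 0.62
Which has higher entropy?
B

For binary distributions, entropy is maximized at p=0.5 and decreases as p moves toward 0 or 1.

H(A) = H(0.8) = 0.7219 bits
H(B) = H(0.62) = 0.9580 bits

Distribution B (p=0.62) is closer to uniform (p=0.5), so it has higher entropy.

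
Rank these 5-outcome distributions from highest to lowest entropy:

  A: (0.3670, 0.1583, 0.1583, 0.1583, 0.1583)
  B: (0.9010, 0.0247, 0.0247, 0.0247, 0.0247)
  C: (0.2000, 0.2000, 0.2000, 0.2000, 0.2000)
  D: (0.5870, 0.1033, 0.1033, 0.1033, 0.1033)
C > A > D > B

Key insight: Entropy is maximized by uniform distributions and minimized by concentrated distributions.

Entropies:
  H(A) = 2.2143 bits
  H(B) = 0.6638 bits
  H(C) = 2.3219 bits
  H(D) = 1.8040 bits

Ranking: C > A > D > B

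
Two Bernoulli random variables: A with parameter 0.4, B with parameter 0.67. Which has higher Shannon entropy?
A

For binary distributions, entropy is maximized at p=0.5 and decreases as p moves toward 0 or 1.

H(A) = H(0.4) = 0.9710 bits
H(B) = H(0.67) = 0.9149 bits

Distribution A (p=0.4) is closer to uniform (p=0.5), so it has higher entropy.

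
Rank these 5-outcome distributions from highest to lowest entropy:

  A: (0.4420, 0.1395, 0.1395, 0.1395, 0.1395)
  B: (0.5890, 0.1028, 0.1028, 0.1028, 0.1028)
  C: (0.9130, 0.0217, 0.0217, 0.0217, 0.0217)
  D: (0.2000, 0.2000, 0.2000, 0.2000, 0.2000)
D > A > B > C

Key insight: Entropy is maximized by uniform distributions and minimized by concentrated distributions.

Entropies:
  H(A) = 2.1063 bits
  H(B) = 1.7990 bits
  H(C) = 0.6004 bits
  H(D) = 2.3219 bits

Ranking: D > A > B > C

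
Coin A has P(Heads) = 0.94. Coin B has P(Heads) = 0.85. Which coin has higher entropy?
B

For binary distributions, entropy is maximized at p=0.5 and decreases as p moves toward 0 or 1.

H(A) = H(0.94) = 0.3274 bits
H(B) = H(0.85) = 0.6098 bits

Distribution B (p=0.85) is closer to uniform (p=0.5), so it has higher entropy.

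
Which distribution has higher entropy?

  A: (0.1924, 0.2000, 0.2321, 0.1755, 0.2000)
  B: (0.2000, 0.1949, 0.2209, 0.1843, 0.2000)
B

Both distributions are close to uniform, making this a harder comparison.

H(A) = 2.3159 bits
H(B) = 2.3194 bits

The distribution closer to uniform has higher entropy.
Answer: B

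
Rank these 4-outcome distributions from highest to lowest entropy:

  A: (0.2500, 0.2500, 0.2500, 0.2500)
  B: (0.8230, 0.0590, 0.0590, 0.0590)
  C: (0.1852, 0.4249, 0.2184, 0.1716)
A > C > B

Key insight: Entropy is maximized by uniform distributions and minimized by concentrated distributions.

- Uniform distributions have maximum entropy log₂(4) = 2.0000 bits
- The more "peaked" or concentrated a distribution, the lower its entropy

Entropies:
  H(A) = 2.0000 bits
  H(B) = 0.9540 bits
  H(C) = 1.8909 bits

Ranking: A > C > B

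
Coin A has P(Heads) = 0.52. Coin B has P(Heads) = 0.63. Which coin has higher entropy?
A

For binary distributions, entropy is maximized at p=0.5 and decreases as p moves toward 0 or 1.

H(A) = H(0.52) = 0.9988 bits
H(B) = H(0.63) = 0.9507 bits

Distribution A (p=0.52) is closer to uniform (p=0.5), so it has higher entropy.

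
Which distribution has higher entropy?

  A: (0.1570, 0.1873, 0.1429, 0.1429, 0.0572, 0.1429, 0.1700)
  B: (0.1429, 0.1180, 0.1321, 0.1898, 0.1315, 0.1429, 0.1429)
B

Both distributions are close to uniform, making this a harder comparison.

H(A) = 2.7457 bits
H(B) = 2.7927 bits

The distribution closer to uniform has higher entropy.
Answer: B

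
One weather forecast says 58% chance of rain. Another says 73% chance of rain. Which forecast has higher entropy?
58% forecast

Treat each forecast as a Bernoulli distribution. Binary entropy is maximized at p=0.5 and falls off symmetrically toward 0 or 1. The 58% forecast is closer to 50%, so it is more uncertain. H(58%) ≈ 0.981 bits, H(73%) ≈ 0.841 bits.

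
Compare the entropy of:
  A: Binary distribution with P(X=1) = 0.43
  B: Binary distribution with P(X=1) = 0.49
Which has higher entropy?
B

For binary distributions, entropy is maximized at p=0.5 and decreases as p moves toward 0 or 1.

H(A) = H(0.43) = 0.9858 bits
H(B) = H(0.49) = 0.9997 bits

Distribution B (p=0.49) is closer to uniform (p=0.5), so it has higher entropy.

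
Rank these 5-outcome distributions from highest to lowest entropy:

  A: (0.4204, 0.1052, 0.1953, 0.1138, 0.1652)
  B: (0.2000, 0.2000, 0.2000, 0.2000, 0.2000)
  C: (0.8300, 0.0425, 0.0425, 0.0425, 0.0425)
B > A > C

Key insight: Entropy is maximized by uniform distributions and minimized by concentrated distributions.

- Uniform distributions have maximum entropy log₂(5) = 2.3219 bits
- The more "peaked" or concentrated a distribution, the lower its entropy

Entropies:
  H(A) = 2.1136 bits
  H(B) = 2.3219 bits
  H(C) = 0.9977 bits

Ranking: B > A > C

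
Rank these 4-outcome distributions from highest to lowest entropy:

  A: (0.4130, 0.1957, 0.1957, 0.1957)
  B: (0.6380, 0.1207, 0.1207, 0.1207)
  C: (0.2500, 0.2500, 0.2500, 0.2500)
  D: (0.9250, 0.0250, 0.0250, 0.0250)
C > A > B > D

Key insight: Entropy is maximized by uniform distributions and minimized by concentrated distributions.

Entropies:
  H(A) = 1.9084 bits
  H(B) = 1.5181 bits
  H(C) = 2.0000 bits
  H(D) = 0.5032 bits

Ranking: C > A > B > D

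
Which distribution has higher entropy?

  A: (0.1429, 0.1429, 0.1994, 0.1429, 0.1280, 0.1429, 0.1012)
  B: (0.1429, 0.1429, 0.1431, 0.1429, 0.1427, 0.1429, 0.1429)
B

Both distributions are close to uniform, making this a harder comparison.

H(A) = 2.7821 bits
H(B) = 2.8074 bits

The distribution closer to uniform has higher entropy.
Answer: B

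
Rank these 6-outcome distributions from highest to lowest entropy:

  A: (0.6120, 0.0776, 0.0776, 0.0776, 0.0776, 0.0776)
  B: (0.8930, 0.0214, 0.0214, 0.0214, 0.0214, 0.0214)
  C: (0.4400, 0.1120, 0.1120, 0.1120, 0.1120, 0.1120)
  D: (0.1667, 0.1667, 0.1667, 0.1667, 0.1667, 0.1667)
D > C > A > B

Key insight: Entropy is maximized by uniform distributions and minimized by concentrated distributions.

Entropies:
  H(A) = 1.8644 bits
  H(B) = 0.7392 bits
  H(C) = 2.2899 bits
  H(D) = 2.5850 bits

Ranking: D > C > A > B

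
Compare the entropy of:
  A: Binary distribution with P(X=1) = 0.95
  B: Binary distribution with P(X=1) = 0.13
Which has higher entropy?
B

For binary distributions, entropy is maximized at p=0.5 and decreases as p moves toward 0 or 1.

H(A) = H(0.95) = 0.2864 bits
H(B) = H(0.13) = 0.5574 bits

Distribution B (p=0.13) is closer to uniform (p=0.5), so it has higher entropy.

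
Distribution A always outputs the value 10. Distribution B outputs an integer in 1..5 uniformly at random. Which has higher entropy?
B

A is deterministic, so H(A) = 0. B is uniform over 5 outcomes, so H(B) = log₂(5) = 2.322 bits. Any distribution with genuine randomness has higher entropy than a deterministic one.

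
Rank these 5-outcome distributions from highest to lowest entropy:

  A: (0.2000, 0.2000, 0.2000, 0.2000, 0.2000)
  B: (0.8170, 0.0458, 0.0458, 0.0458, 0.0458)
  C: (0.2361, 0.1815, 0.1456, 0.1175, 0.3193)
A > C > B

Key insight: Entropy is maximized by uniform distributions and minimized by concentrated distributions.

- Uniform distributions have maximum entropy log₂(5) = 2.3219 bits
- The more "peaked" or concentrated a distribution, the lower its entropy

Entropies:
  H(A) = 2.3219 bits
  H(B) = 1.0526 bits
  H(C) = 2.2322 bits

Ranking: A > C > B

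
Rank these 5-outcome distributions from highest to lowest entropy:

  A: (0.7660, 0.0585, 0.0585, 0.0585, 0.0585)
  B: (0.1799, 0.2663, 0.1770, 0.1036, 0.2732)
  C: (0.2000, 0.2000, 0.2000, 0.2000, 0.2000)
C > B > A

Key insight: Entropy is maximized by uniform distributions and minimized by concentrated distributions.

- Uniform distributions have maximum entropy log₂(5) = 2.3219 bits
- The more "peaked" or concentrated a distribution, the lower its entropy

Entropies:
  H(A) = 1.2529 bits
  H(B) = 2.2460 bits
  H(C) = 2.3219 bits

Ranking: C > B > A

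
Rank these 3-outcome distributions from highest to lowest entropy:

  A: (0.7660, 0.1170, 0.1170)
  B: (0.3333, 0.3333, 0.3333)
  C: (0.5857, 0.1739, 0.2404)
B > C > A

Key insight: Entropy is maximized by uniform distributions and minimized by concentrated distributions.

- Uniform distributions have maximum entropy log₂(3) = 1.5850 bits
- The more "peaked" or concentrated a distribution, the lower its entropy

Entropies:
  H(A) = 1.0189 bits
  H(B) = 1.5850 bits
  H(C) = 1.3853 bits

Ranking: B > C > A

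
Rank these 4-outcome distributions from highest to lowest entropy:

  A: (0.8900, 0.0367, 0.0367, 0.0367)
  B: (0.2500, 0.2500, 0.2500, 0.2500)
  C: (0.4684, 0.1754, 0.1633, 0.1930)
B > C > A

Key insight: Entropy is maximized by uniform distributions and minimized by concentrated distributions.

- Uniform distributions have maximum entropy log₂(4) = 2.0000 bits
- The more "peaked" or concentrated a distribution, the lower its entropy

Entropies:
  H(A) = 0.6743 bits
  H(B) = 2.0000 bits
  H(C) = 1.8379 bits

Ranking: B > C > A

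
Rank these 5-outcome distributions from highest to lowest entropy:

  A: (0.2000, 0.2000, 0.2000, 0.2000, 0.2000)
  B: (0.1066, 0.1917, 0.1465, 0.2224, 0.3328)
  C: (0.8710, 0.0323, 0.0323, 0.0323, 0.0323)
A > B > C

Key insight: Entropy is maximized by uniform distributions and minimized by concentrated distributions.

- Uniform distributions have maximum entropy log₂(5) = 2.3219 bits
- The more "peaked" or concentrated a distribution, the lower its entropy

Entropies:
  H(A) = 2.3219 bits
  H(B) = 2.2176 bits
  H(C) = 0.8127 bits

Ranking: A > B > C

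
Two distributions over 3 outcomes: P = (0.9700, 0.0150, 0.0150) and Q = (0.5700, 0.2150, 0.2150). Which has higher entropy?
Q

P is highly concentrated on one outcome (97%), making it nearly deterministic. Q spreads its mass more evenly (max 57%). The more spread-out distribution has higher entropy: H(P) ≈ 0.224 bits, H(Q) ≈ 1.416 bits.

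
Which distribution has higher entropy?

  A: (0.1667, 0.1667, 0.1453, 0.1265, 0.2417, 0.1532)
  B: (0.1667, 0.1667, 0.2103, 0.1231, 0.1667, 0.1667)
B

Both distributions are close to uniform, making this a harder comparison.

H(A) = 2.5531 bits
H(B) = 2.5683 bits

The distribution closer to uniform has higher entropy.
Answer: B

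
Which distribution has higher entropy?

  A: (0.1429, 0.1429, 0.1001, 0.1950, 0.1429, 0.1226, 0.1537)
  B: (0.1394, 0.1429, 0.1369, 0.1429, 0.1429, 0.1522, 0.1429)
B

Both distributions are close to uniform, making this a harder comparison.

H(A) = 2.7820 bits
H(B) = 2.8067 bits

The distribution closer to uniform has higher entropy.
Answer: B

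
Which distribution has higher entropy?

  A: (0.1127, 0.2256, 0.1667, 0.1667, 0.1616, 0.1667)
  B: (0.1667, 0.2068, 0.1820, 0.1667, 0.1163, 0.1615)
B

Both distributions are close to uniform, making this a harder comparison.

H(A) = 2.5571 bits
H(B) = 2.5651 bits

The distribution closer to uniform has higher entropy.
Answer: B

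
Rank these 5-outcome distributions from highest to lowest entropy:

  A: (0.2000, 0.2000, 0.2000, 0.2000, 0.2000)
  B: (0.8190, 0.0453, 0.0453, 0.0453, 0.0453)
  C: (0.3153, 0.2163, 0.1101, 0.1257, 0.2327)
A > C > B

Key insight: Entropy is maximized by uniform distributions and minimized by concentrated distributions.

- Uniform distributions have maximum entropy log₂(5) = 2.3219 bits
- The more "peaked" or concentrated a distribution, the lower its entropy

Entropies:
  H(A) = 2.3219 bits
  H(B) = 1.0443 bits
  H(C) = 2.2188 bits

Ranking: A > C > B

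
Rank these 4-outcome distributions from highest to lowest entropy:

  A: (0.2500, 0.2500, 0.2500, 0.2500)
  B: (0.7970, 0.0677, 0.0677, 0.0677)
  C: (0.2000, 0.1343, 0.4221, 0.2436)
A > C > B

Key insight: Entropy is maximized by uniform distributions and minimized by concentrated distributions.

- Uniform distributions have maximum entropy log₂(4) = 2.0000 bits
- The more "peaked" or concentrated a distribution, the lower its entropy

Entropies:
  H(A) = 2.0000 bits
  H(B) = 1.0496 bits
  H(C) = 1.8750 bits

Ranking: A > C > B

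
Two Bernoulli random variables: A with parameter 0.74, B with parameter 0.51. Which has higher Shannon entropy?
B

For binary distributions, entropy is maximized at p=0.5 and decreases as p moves toward 0 or 1.

H(A) = H(0.74) = 0.8267 bits
H(B) = H(0.51) = 0.9997 bits

Distribution B (p=0.51) is closer to uniform (p=0.5), so it has higher entropy.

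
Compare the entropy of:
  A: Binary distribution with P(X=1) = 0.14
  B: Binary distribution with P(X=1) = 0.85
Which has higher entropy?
B

For binary distributions, entropy is maximized at p=0.5 and decreases as p moves toward 0 or 1.

H(A) = H(0.14) = 0.5842 bits
H(B) = H(0.85) = 0.6098 bits

Distribution B (p=0.85) is closer to uniform (p=0.5), so it has higher entropy.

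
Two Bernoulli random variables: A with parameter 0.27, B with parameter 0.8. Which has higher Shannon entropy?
A

For binary distributions, entropy is maximized at p=0.5 and decreases as p moves toward 0 or 1.

H(A) = H(0.27) = 0.8415 bits
H(B) = H(0.8) = 0.7219 bits

Distribution A (p=0.27) is closer to uniform (p=0.5), so it has higher entropy.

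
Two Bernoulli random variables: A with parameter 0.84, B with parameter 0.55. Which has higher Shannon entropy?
B

For binary distributions, entropy is maximized at p=0.5 and decreases as p moves toward 0 or 1.

H(A) = H(0.84) = 0.6343 bits
H(B) = H(0.55) = 0.9928 bits

Distribution B (p=0.55) is closer to uniform (p=0.5), so it has higher entropy.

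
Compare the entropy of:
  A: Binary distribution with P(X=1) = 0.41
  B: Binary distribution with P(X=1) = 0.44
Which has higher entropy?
B

For binary distributions, entropy is maximized at p=0.5 and decreases as p moves toward 0 or 1.

H(A) = H(0.41) = 0.9765 bits
H(B) = H(0.44) = 0.9896 bits

Distribution B (p=0.44) is closer to uniform (p=0.5), so it has higher entropy.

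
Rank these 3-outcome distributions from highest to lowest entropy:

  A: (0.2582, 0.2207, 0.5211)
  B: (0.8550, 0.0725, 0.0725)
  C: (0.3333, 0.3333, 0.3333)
C > A > B

Key insight: Entropy is maximized by uniform distributions and minimized by concentrated distributions.

- Uniform distributions have maximum entropy log₂(3) = 1.5850 bits
- The more "peaked" or concentrated a distribution, the lower its entropy

Entropies:
  H(A) = 1.4755 bits
  H(B) = 0.7422 bits
  H(C) = 1.5850 bits

Ranking: C > A > B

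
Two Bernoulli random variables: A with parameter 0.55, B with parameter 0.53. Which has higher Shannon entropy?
B

For binary distributions, entropy is maximized at p=0.5 and decreases as p moves toward 0 or 1.

H(A) = H(0.55) = 0.9928 bits
H(B) = H(0.53) = 0.9974 bits

Distribution B (p=0.53) is closer to uniform (p=0.5), so it has higher entropy.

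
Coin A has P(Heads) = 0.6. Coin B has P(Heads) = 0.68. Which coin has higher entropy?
A

For binary distributions, entropy is maximized at p=0.5 and decreases as p moves toward 0 or 1.

H(A) = H(0.6) = 0.9710 bits
H(B) = H(0.68) = 0.9044 bits

Distribution A (p=0.6) is closer to uniform (p=0.5), so it has higher entropy.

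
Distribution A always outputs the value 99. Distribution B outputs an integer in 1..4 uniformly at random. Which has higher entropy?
B

A is deterministic, so H(A) = 0. B is uniform over 4 outcomes, so H(B) = log₂(4) = 2.000 bits. Any distribution with genuine randomness has higher entropy than a deterministic one.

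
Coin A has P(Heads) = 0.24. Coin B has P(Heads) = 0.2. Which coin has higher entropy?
A

For binary distributions, entropy is maximized at p=0.5 and decreases as p moves toward 0 or 1.

H(A) = H(0.24) = 0.7950 bits
H(B) = H(0.2) = 0.7219 bits

Distribution A (p=0.24) is closer to uniform (p=0.5), so it has higher entropy.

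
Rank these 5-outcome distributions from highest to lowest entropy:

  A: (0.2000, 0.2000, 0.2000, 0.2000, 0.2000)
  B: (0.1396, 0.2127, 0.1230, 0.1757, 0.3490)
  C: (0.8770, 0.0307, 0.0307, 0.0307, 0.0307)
A > B > C

Key insight: Entropy is maximized by uniform distributions and minimized by concentrated distributions.

- Uniform distributions have maximum entropy log₂(5) = 2.3219 bits
- The more "peaked" or concentrated a distribution, the lower its entropy

Entropies:
  H(A) = 2.3219 bits
  H(B) = 2.2142 bits
  H(C) = 0.7839 bits

Ranking: A > B > C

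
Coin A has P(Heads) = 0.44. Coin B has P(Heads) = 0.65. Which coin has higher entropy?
A

For binary distributions, entropy is maximized at p=0.5 and decreases as p moves toward 0 or 1.

H(A) = H(0.44) = 0.9896 bits
H(B) = H(0.65) = 0.9341 bits

Distribution A (p=0.44) is closer to uniform (p=0.5), so it has higher entropy.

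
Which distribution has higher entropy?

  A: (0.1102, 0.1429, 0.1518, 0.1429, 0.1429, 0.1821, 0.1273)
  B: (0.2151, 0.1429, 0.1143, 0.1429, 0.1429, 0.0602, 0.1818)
A

Both distributions are close to uniform, making this a harder comparison.

H(A) = 2.7927 bits
H(B) = 2.7289 bits

The distribution closer to uniform has higher entropy.
Answer: A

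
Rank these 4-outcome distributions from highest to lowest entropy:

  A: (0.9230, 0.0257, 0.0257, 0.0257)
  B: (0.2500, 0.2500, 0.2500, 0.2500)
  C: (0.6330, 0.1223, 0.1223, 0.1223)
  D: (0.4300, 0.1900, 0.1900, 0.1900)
B > D > C > A

Key insight: Entropy is maximized by uniform distributions and minimized by concentrated distributions.

Entropies:
  H(A) = 0.5136 bits
  H(B) = 2.0000 bits
  H(C) = 1.5300 bits
  H(D) = 1.8892 bits

Ranking: B > D > C > A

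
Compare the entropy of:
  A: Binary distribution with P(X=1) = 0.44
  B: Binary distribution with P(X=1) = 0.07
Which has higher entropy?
A

For binary distributions, entropy is maximized at p=0.5 and decreases as p moves toward 0 or 1.

H(A) = H(0.44) = 0.9896 bits
H(B) = H(0.07) = 0.3659 bits

Distribution A (p=0.44) is closer to uniform (p=0.5), so it has higher entropy.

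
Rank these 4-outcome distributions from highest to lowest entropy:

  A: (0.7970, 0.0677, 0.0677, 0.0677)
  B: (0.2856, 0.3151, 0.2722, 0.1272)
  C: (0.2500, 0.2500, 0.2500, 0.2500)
C > B > A

Key insight: Entropy is maximized by uniform distributions and minimized by concentrated distributions.

- Uniform distributions have maximum entropy log₂(4) = 2.0000 bits
- The more "peaked" or concentrated a distribution, the lower its entropy

Entropies:
  H(A) = 1.0496 bits
  H(B) = 1.9307 bits
  H(C) = 2.0000 bits

Ranking: C > B > A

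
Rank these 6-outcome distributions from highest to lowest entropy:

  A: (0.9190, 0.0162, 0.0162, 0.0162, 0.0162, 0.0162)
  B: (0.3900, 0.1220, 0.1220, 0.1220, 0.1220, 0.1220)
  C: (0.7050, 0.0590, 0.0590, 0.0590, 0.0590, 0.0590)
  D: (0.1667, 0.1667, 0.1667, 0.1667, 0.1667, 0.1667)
D > B > C > A

Key insight: Entropy is maximized by uniform distributions and minimized by concentrated distributions.

Entropies:
  H(A) = 0.5938 bits
  H(B) = 2.3812 bits
  H(C) = 1.5601 bits
  H(D) = 2.5850 bits

Ranking: D > B > C > A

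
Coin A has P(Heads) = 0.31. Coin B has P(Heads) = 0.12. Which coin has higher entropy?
A

For binary distributions, entropy is maximized at p=0.5 and decreases as p moves toward 0 or 1.

H(A) = H(0.31) = 0.8932 bits
H(B) = H(0.12) = 0.5294 bits

Distribution A (p=0.31) is closer to uniform (p=0.5), so it has higher entropy.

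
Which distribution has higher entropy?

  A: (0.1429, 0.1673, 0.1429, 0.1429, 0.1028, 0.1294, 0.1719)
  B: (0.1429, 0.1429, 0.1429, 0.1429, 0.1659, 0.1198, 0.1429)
B

Both distributions are close to uniform, making this a harder comparison.

H(A) = 2.7906 bits
H(B) = 2.8020 bits

The distribution closer to uniform has higher entropy.
Answer: B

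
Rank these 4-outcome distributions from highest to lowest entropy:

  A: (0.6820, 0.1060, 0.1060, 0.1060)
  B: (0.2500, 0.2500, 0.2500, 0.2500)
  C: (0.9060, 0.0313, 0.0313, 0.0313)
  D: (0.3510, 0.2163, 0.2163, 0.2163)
B > D > A > C

Key insight: Entropy is maximized by uniform distributions and minimized by concentrated distributions.

Entropies:
  H(A) = 1.4062 bits
  H(B) = 2.0000 bits
  H(C) = 0.5987 bits
  H(D) = 1.9636 bits

Ranking: B > D > A > C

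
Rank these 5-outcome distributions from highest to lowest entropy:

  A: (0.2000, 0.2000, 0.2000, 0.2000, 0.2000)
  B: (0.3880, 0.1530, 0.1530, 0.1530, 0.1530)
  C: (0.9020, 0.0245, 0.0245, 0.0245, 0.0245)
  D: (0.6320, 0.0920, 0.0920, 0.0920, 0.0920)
A > B > D > C

Key insight: Entropy is maximized by uniform distributions and minimized by concentrated distributions.

Entropies:
  H(A) = 2.3219 bits
  H(B) = 2.1875 bits
  H(C) = 0.6586 bits
  H(D) = 1.6851 bits

Ranking: A > B > D > C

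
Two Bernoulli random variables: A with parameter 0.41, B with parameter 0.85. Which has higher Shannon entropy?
A

For binary distributions, entropy is maximized at p=0.5 and decreases as p moves toward 0 or 1.

H(A) = H(0.41) = 0.9765 bits
H(B) = H(0.85) = 0.6098 bits

Distribution A (p=0.41) is closer to uniform (p=0.5), so it has higher entropy.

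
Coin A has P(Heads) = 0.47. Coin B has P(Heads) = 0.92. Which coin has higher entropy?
A

For binary distributions, entropy is maximized at p=0.5 and decreases as p moves toward 0 or 1.

H(A) = H(0.47) = 0.9974 bits
H(B) = H(0.92) = 0.4022 bits

Distribution A (p=0.47) is closer to uniform (p=0.5), so it has higher entropy.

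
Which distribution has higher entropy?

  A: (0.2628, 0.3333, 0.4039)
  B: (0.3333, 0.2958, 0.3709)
B

Both distributions are close to uniform, making this a harder comparison.

H(A) = 1.5633 bits
H(B) = 1.5788 bits

The distribution closer to uniform has higher entropy.
Answer: B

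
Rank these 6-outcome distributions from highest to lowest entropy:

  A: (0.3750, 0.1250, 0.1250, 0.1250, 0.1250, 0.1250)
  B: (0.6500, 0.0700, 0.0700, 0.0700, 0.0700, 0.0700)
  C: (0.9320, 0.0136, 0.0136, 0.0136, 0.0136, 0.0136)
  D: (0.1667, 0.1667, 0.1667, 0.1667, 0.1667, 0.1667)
D > A > B > C

Key insight: Entropy is maximized by uniform distributions and minimized by concentrated distributions.

Entropies:
  H(A) = 2.4056 bits
  H(B) = 1.7467 bits
  H(C) = 0.5163 bits
  H(D) = 2.5850 bits

Ranking: D > A > B > C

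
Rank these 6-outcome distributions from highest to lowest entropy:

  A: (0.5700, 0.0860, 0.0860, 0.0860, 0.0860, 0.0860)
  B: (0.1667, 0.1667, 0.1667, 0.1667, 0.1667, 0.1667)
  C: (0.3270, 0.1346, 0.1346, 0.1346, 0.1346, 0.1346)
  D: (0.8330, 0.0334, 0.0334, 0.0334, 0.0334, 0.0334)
B > C > A > D

Key insight: Entropy is maximized by uniform distributions and minimized by concentrated distributions.

Entropies:
  H(A) = 1.9842 bits
  H(B) = 2.5850 bits
  H(C) = 2.4745 bits
  H(D) = 1.0386 bits

Ranking: B > C > A > D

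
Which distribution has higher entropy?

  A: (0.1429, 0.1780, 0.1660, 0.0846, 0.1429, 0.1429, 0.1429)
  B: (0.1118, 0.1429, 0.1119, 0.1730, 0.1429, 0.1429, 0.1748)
B

Both distributions are close to uniform, making this a harder comparison.

H(A) = 2.7789 bits
H(B) = 2.7878 bits

The distribution closer to uniform has higher entropy.
Answer: B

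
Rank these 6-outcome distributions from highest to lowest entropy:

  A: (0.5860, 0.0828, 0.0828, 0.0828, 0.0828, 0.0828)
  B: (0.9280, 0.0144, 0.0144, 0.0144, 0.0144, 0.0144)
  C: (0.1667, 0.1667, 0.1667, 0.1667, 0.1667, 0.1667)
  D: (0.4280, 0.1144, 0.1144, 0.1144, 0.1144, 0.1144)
C > D > A > B

Key insight: Entropy is maximized by uniform distributions and minimized by concentrated distributions.

Entropies:
  H(A) = 1.9398 bits
  H(B) = 0.5405 bits
  H(C) = 2.5850 bits
  H(D) = 2.3131 bits

Ranking: C > D > A > B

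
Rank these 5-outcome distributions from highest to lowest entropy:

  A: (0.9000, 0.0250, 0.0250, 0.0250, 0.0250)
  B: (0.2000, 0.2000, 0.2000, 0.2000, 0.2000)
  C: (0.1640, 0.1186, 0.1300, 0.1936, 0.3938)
B > C > A

Key insight: Entropy is maximized by uniform distributions and minimized by concentrated distributions.

- Uniform distributions have maximum entropy log₂(5) = 2.3219 bits
- The more "peaked" or concentrated a distribution, the lower its entropy

Entropies:
  H(A) = 0.6690 bits
  H(B) = 2.3219 bits
  H(C) = 2.1632 bits

Ranking: B > C > A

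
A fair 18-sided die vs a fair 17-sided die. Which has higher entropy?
18-sided die

Both are uniform distributions; for uniform over n outcomes, H = log₂(n). H(18-sided) = log₂(18) = 4.170 bits and H(17-sided) = log₂(17) = 4.087 bits. More outcomes in a uniform distribution means higher entropy.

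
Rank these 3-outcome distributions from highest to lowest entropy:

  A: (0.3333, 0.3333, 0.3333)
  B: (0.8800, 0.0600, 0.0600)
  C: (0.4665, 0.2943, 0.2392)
A > C > B

Key insight: Entropy is maximized by uniform distributions and minimized by concentrated distributions.

- Uniform distributions have maximum entropy log₂(3) = 1.5850 bits
- The more "peaked" or concentrated a distribution, the lower its entropy

Entropies:
  H(A) = 1.5850 bits
  H(B) = 0.6494 bits
  H(C) = 1.5262 bits

Ranking: A > C > B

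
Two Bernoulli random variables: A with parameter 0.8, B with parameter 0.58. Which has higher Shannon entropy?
B

For binary distributions, entropy is maximized at p=0.5 and decreases as p moves toward 0 or 1.

H(A) = H(0.8) = 0.7219 bits
H(B) = H(0.58) = 0.9815 bits

Distribution B (p=0.58) is closer to uniform (p=0.5), so it has higher entropy.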